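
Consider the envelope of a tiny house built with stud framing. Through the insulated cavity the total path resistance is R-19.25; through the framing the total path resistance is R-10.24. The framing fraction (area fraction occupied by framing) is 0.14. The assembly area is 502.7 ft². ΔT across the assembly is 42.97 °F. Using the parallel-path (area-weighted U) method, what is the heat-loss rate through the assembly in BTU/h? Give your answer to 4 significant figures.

U_eff = 0.86/19.25 + 0.14/10.24 = 0.044675 + 0.013672 = 0.058347
R_eff = 1/U_eff = 17.139 ft²·°F·h/BTU
Q = 502.7 × 42.97 / 17.139 = 1260.4 BTU/h

1260 BTU/h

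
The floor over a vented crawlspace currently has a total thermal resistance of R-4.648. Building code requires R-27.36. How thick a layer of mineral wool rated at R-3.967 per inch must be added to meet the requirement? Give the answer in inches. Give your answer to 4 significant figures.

ΔR = 27.36 − 4.648 = 22.712 ft²·°F·h/BTU
L = ΔR / (R/in) = 22.712/3.967 = 5.7252 in

5.725 in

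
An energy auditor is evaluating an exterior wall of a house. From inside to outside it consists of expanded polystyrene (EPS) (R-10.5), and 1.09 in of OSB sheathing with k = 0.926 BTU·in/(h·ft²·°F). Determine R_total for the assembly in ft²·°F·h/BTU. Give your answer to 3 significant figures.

1.09/0.926 = 1.177
R_total = 10.5 + 1.177 = 11.68 ft²·°F·h/BTU

11.7 ft²·°F·h/BTU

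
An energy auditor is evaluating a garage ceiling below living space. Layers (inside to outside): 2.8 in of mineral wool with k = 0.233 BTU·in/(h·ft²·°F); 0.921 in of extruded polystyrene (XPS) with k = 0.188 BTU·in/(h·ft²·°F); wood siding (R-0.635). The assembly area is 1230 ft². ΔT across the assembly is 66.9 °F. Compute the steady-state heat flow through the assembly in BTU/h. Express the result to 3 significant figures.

4690 BTU/h

2.8/0.233 = 12.02
0.921/0.188 = 4.899
R_total = 12.02 + 4.899 + 0.635 = 17.55 ft²·°F·h/BTU
Q = A·ΔT/R = 1230 × 66.9 / 17.55 = 4688 BTU/h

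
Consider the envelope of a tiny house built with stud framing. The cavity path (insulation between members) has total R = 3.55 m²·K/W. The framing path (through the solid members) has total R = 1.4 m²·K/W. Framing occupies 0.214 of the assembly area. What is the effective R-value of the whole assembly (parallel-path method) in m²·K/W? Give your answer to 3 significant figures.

U_eff = 0.786/3.55 + 0.214/1.4 = 0.2214 + 0.1529 = 0.3743
R_eff = 1/U_eff = 2.672 m²·K/W

2.67 m²·K/W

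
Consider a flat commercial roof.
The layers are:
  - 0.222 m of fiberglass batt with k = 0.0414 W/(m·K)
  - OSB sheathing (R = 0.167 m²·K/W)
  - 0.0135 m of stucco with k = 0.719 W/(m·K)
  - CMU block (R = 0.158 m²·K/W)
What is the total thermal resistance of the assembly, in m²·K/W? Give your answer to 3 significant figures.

5.71 m²·K/W

0.222/0.0414 = 5.362
0.0135/0.719 = 0.01878
R_total = 5.362 + 0.167 + 0.01878 + 0.158 = 5.706 m²·K/W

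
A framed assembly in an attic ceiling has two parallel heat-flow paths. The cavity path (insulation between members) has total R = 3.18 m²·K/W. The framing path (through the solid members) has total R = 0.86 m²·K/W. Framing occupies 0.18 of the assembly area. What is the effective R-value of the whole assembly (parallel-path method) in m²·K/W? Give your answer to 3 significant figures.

2.14 m²·K/W

U_eff = 0.82/3.18 + 0.18/0.86 = 0.2579 + 0.2093 = 0.4672
R_eff = 1/U_eff = 2.141 m²·K/W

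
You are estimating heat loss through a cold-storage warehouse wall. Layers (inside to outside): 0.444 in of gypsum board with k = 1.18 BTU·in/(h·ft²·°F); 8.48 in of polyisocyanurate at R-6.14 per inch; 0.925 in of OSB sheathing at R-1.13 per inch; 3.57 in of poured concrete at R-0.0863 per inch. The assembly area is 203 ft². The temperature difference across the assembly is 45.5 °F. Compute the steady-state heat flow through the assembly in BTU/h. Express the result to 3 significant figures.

0.444/1.18 = 0.3763
8.48 × 6.14 = 52.07
0.925 × 1.13 = 1.045
3.57 × 0.0863 = 0.3081
R_total = 0.3763 + 52.07 + 1.045 + 0.3081 = 53.8 ft²·°F·h/BTU
Q = A·ΔT/R = 203 × 45.5 / 53.8 = 171.7 BTU/h

172 BTU/h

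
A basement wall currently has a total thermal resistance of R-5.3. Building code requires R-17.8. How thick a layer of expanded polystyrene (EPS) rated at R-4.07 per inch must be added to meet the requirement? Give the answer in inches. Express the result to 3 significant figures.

3.07 in

ΔR = 17.8 − 5.3 = 12.5 ft²·°F·h/BTU
L = ΔR / (R/in) = 12.5/4.07 = 3.071 in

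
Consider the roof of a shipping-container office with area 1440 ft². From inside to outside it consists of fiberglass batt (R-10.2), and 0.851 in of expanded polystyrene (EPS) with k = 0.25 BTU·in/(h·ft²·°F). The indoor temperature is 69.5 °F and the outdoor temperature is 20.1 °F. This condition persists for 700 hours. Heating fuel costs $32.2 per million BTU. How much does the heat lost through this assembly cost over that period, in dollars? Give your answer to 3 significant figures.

118 dollars

0.851/0.25 = 3.404
R_total = 10.2 + 3.404 = 13.6 ft²·°F·h/BTU
Q = 1440 × (69.5 − 20.1) / 13.6 = 5229 BTU/h
E = 5229 × 700 = 3660000 BTU
Cost = 3660000/10⁶ × 32.2 = $117.9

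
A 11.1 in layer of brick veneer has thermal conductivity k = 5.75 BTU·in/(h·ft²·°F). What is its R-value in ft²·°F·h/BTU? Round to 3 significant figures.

R = L/k = 11.1/5.75 = 1.93 ft²·°F·h/BTU

1.93 ft²·°F·h/BTU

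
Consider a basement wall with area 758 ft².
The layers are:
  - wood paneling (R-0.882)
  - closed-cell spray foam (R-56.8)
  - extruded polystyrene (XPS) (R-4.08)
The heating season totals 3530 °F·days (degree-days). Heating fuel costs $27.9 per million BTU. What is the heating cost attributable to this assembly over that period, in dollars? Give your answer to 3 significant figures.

29.0 dollars

R_total = 0.882 + 56.8 + 4.08 = 61.76 ft²·°F·h/BTU
E = A × HDD × 24 / R = 758 × 3530 × 24 / 61.76 = 1040000 BTU
Cost = 1040000/10⁶ × 27.9 = $29.01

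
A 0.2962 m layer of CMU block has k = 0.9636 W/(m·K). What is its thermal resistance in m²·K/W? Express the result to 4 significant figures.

R = L/k = 0.2962/0.9636 = 0.30739 m²·K/W

0.3074 m²·K/W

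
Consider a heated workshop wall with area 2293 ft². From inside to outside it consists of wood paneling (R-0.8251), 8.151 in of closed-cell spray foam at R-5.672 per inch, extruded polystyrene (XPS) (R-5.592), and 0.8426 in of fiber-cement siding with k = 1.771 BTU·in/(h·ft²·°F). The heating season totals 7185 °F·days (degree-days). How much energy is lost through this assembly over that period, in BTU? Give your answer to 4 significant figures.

7443000 BTU

8.151 × 5.672 = 46.232
0.8426/1.771 = 0.47578
R_total = 0.8251 + 46.232 + 5.592 + 0.47578 = 53.125 ft²·°F·h/BTU
E = A × HDD × 24 / R = 2293 × 7185 × 24 / 53.125 = 7442900 BTU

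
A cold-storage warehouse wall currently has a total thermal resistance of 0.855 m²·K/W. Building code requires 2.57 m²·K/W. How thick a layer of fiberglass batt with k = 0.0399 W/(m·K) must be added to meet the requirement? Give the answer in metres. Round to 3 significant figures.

0.0684 m

ΔR = 2.57 − 0.855 = 1.715 m²·K/W
L = ΔR × k = 1.715 × 0.0399 = 0.06843 m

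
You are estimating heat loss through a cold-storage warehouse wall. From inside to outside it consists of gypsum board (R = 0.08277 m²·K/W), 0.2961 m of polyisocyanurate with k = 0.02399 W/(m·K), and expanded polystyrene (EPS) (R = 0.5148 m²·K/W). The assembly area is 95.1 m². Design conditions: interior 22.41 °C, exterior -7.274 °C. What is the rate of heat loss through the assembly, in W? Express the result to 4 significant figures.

0.2961/0.02399 = 12.343
R_total = 0.08277 + 12.343 + 0.5148 = 12.94 m²·K/W
Q = A·ΔT/R = 95.1 × (22.41 − (-7.274)) / 12.94 = 218.15 W

218.2 W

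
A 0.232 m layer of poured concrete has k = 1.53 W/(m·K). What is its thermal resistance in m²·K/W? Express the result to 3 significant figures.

0.152 m²·K/W

R = L/k = 0.232/1.53 = 0.1516 m²·K/W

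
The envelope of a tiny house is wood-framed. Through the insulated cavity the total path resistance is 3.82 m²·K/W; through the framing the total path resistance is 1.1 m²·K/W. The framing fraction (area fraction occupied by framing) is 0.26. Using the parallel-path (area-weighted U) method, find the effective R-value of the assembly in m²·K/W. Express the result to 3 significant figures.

U_eff = 0.74/3.82 + 0.26/1.1 = 0.1937 + 0.2364 = 0.4301
R_eff = 1/U_eff = 2.325 m²·K/W

2.33 m²·K/W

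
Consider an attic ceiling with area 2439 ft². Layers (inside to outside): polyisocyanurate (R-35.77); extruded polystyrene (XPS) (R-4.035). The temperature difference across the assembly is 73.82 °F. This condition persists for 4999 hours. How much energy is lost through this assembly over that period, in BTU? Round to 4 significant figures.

R_total = 35.77 + 4.035 = 39.805 ft²·°F·h/BTU
Q = 2439 × 73.82 / 39.805 = 4523.2 BTU/h
E = 4523.2 × 4999 = 22612000 BTU

22610000 BTU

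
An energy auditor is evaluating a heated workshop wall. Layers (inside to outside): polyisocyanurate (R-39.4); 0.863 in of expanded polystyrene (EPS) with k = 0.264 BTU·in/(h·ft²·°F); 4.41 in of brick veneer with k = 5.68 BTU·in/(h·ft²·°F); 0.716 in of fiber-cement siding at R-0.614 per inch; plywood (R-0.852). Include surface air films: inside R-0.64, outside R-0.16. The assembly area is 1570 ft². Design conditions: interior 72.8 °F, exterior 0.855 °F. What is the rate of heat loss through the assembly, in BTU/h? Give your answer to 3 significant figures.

0.863/0.264 = 3.269
4.41/5.68 = 0.7764
0.716 × 0.614 = 0.4396
R_total = 0.64 + 39.4 + 3.269 + 0.7764 + 0.4396 + 0.852 + 0.16 = 45.54 ft²·°F·h/BTU
Q = A·ΔT/R = 1570 × (72.8 − 0.855) / 45.54 = 2480 BTU/h

2480 BTU/h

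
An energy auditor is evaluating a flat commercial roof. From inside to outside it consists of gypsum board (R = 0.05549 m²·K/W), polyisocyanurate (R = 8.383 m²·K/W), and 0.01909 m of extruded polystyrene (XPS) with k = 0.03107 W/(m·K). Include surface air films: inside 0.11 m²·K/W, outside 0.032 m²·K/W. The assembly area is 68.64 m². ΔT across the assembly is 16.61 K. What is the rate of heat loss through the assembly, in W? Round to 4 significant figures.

124.0 W

0.01909/0.03107 = 0.61442
R_total = 0.11 + 0.05549 + 8.383 + 0.61442 + 0.032 = 9.1949 m²·K/W
Q = A·ΔT/R = 68.64 × 16.61 / 9.1949 = 123.99 W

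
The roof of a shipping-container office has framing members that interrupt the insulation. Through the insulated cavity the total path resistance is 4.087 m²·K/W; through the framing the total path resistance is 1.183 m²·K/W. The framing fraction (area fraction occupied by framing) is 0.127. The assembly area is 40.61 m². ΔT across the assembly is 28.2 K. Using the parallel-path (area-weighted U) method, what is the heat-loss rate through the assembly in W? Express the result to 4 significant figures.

U_eff = 0.873/4.087 + 0.127/1.183 = 0.2136 + 0.10735 = 0.32096
R_eff = 1/U_eff = 3.1157 m²·K/W
Q = 40.61 × 28.2 / 3.1157 = 367.56 W

367.6 W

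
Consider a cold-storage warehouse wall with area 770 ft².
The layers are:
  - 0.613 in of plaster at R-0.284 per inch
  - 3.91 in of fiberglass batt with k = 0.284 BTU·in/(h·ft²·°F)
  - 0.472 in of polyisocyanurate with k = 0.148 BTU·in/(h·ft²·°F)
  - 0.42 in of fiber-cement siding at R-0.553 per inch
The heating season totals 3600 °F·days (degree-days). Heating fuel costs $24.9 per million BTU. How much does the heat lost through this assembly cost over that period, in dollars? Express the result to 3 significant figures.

0.613 × 0.284 = 0.1741
3.91/0.284 = 13.77
0.472/0.148 = 3.189
0.42 × 0.553 = 0.2323
R_total = 0.1741 + 13.77 + 3.189 + 0.2323 = 17.36 ft²·°F·h/BTU
E = A × HDD × 24 / R = 770 × 3600 × 24 / 17.36 = 3832000 BTU
Cost = 3832000/10⁶ × 24.9 = $95.41

95.4 dollars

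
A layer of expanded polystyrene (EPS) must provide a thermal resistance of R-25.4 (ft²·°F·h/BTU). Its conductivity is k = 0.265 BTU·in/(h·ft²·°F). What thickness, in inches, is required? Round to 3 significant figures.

L = R × k = 25.4 × 0.265 = 6.731 in

6.73 in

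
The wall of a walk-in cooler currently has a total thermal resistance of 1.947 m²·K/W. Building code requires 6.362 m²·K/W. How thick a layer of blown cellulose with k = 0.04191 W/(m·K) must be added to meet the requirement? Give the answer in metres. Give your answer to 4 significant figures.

0.1850 m

ΔR = 6.362 − 1.947 = 4.415 m²·K/W
L = ΔR × k = 4.415 × 0.04191 = 0.18503 m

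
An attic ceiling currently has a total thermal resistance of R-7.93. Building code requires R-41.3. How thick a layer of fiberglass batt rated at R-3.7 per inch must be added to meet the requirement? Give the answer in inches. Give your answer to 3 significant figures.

ΔR = 41.3 − 7.93 = 33.37 ft²·°F·h/BTU
L = ΔR / (R/in) = 33.37/3.7 = 9.019 in

9.02 in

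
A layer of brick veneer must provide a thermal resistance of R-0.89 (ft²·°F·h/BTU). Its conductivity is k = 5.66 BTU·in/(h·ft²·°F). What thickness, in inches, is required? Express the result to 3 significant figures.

L = R × k = 0.89 × 5.66 = 5.037 in

5.04 in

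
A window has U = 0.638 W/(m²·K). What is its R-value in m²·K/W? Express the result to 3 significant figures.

R = 1/U = 1/0.638 = 1.567

1.57 m²·K/W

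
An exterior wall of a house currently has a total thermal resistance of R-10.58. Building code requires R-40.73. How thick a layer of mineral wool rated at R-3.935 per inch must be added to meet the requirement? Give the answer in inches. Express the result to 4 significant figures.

ΔR = 40.73 − 10.58 = 30.15 ft²·°F·h/BTU
L = ΔR / (R/in) = 30.15/3.935 = 7.662 in

7.662 in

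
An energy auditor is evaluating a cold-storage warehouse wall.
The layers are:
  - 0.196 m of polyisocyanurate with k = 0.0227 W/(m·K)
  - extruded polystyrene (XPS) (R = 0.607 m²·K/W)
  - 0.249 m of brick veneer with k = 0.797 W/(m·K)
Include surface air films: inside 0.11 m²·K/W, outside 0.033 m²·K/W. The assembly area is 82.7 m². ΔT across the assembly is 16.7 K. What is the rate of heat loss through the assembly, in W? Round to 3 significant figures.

0.196/0.0227 = 8.634
0.249/0.797 = 0.3124
R_total = 0.11 + 8.634 + 0.607 + 0.3124 + 0.033 = 9.697 m²·K/W
Q = A·ΔT/R = 82.7 × 16.7 / 9.697 = 142.4 W

142 W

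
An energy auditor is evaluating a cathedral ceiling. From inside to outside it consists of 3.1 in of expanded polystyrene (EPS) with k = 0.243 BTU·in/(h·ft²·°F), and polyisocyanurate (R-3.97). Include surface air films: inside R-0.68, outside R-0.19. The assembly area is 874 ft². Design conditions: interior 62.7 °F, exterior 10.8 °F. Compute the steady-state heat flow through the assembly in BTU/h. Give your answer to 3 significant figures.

3.1/0.243 = 12.76
R_total = 0.68 + 12.76 + 3.97 + 0.19 = 17.6 ft²·°F·h/BTU
Q = A·ΔT/R = 874 × (62.7 − 10.8) / 17.6 = 2578 BTU/h

2580 BTU/h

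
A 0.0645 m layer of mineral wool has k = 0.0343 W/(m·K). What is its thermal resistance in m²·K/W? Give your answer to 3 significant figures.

R = L/k = 0.0645/0.0343 = 1.88 m²·K/W

1.88 m²·K/W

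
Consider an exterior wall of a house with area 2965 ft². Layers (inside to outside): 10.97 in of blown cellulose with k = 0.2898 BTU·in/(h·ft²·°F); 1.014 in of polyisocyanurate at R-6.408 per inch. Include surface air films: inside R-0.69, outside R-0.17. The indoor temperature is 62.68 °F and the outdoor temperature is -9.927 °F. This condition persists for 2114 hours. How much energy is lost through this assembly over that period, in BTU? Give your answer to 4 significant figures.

10.97/0.2898 = 37.854
1.014 × 6.408 = 6.4977
R_total = 0.69 + 37.854 + 6.4977 + 0.17 = 45.211 ft²·°F·h/BTU
Q = 2965 × (62.68 − (-9.927)) / 45.211 = 4761.6 BTU/h
E = 4761.6 × 2114 = 10066000 BTU

10070000 BTU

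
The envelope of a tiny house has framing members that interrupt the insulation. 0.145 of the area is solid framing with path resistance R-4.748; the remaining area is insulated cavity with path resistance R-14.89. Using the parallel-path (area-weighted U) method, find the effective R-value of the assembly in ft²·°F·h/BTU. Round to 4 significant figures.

11.37 ft²·°F·h/BTU

U_eff = 0.855/14.89 + 0.145/4.748 = 0.057421 + 0.030539 = 0.08796
R_eff = 1/U_eff = 11.369 ft²·°F·h/BTU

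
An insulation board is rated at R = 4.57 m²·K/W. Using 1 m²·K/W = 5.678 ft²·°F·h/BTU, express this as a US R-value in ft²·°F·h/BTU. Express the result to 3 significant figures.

25.9 ft²·°F·h/BTU

R_US = 4.57 × 5.678 = 25.95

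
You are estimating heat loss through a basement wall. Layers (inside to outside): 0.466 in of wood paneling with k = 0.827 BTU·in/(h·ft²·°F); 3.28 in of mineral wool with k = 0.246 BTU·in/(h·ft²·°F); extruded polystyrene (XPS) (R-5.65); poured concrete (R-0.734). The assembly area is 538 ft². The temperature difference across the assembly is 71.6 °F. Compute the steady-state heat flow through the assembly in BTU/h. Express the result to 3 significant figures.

0.466/0.827 = 0.5635
3.28/0.246 = 13.33
R_total = 0.5635 + 13.33 + 5.65 + 0.734 = 20.28 ft²·°F·h/BTU
Q = A·ΔT/R = 538 × 71.6 / 20.28 = 1899 BTU/h

1900 BTU/h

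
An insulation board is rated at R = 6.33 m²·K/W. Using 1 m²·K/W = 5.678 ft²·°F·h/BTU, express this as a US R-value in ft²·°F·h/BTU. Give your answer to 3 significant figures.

R_US = 6.33 × 5.678 = 35.94

35.9 ft²·°F·h/BTU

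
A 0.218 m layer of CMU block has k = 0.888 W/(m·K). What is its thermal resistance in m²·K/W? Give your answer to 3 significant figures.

0.245 m²·K/W

R = L/k = 0.218/0.888 = 0.2455 m²·K/W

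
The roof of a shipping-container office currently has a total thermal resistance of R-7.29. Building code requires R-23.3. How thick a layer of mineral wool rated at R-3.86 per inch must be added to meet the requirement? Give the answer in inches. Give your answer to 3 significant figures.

4.15 in

ΔR = 23.3 − 7.29 = 16.01 ft²·°F·h/BTU
L = ΔR / (R/in) = 16.01/3.86 = 4.148 in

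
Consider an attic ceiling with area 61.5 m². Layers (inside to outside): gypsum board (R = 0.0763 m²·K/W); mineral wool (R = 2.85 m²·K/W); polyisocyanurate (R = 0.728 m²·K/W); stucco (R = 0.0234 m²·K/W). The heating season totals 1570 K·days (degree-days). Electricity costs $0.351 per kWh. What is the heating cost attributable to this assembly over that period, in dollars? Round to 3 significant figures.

R_total = 0.0763 + 2.85 + 0.728 + 0.0234 = 3.678 m²·K/W
E = A × HDD × 24 / R / 1000 = 61.5 × 1570 × 24 / 3.678 / 1000 = 630.1 kWh
Cost = 630.1 × 0.351 = $221.2

221 dollars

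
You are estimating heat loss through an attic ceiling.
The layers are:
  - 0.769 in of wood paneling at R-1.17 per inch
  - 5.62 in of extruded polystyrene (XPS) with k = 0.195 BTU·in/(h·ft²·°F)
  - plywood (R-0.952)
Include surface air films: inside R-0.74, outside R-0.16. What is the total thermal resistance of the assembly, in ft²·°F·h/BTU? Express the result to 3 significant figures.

0.769 × 1.17 = 0.8997
5.62/0.195 = 28.82
R_total = 0.74 + 0.8997 + 28.82 + 0.952 + 0.16 = 31.57 ft²·°F·h/BTU

31.6 ft²·°F·h/BTU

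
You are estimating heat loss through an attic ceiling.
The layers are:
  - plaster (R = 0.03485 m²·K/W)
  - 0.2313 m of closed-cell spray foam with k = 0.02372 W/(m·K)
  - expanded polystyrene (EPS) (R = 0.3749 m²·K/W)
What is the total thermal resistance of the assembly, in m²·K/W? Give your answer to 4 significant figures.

0.2313/0.02372 = 9.7513
R_total = 0.03485 + 9.7513 + 0.3749 = 10.161 m²·K/W

10.16 m²·K/W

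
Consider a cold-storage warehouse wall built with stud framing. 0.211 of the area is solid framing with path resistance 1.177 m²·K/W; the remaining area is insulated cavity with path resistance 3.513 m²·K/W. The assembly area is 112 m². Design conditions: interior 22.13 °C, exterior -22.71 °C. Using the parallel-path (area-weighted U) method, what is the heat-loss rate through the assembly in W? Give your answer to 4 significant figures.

2028 W

U_eff = 0.789/3.513 + 0.211/1.177 = 0.22459 + 0.17927 = 0.40386
R_eff = 1/U_eff = 2.4761 m²·K/W
Q = 112 × (22.13 − (-22.71)) / 2.4761 = 2028.2 W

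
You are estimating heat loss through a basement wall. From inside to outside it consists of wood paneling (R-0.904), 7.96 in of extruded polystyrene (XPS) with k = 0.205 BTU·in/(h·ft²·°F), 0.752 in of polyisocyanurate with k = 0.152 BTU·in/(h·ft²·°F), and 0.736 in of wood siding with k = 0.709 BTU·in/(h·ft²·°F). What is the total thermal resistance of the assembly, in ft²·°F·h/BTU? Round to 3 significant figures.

45.7 ft²·°F·h/BTU

7.96/0.205 = 38.83
0.752/0.152 = 4.947
0.736/0.709 = 1.038
R_total = 0.904 + 38.83 + 4.947 + 1.038 = 45.72 ft²·°F·h/BTU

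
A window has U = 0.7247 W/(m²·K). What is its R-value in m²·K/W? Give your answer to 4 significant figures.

R = 1/U = 1/0.7247 = 1.3799

1.380 m²·K/W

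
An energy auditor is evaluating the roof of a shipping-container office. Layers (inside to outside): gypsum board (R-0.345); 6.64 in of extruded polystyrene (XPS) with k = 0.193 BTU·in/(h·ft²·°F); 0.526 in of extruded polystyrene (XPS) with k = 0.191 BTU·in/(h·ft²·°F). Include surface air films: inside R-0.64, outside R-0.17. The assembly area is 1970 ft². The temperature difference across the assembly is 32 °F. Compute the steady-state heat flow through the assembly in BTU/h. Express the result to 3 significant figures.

6.64/0.193 = 34.4
0.526/0.191 = 2.754
R_total = 0.64 + 0.345 + 34.4 + 2.754 + 0.17 = 38.31 ft²·°F·h/BTU
Q = A·ΔT/R = 1970 × 32 / 38.31 = 1645 BTU/h

1650 BTU/h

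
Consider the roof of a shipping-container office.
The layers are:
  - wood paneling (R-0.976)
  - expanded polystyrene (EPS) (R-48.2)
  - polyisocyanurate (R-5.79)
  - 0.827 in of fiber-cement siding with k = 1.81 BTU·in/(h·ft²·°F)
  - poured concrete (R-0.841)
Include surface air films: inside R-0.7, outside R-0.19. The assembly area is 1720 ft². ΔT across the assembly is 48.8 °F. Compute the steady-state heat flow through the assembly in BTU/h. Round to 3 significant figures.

1470 BTU/h

0.827/1.81 = 0.4569
R_total = 0.7 + 0.976 + 48.2 + 5.79 + 0.4569 + 0.841 + 0.19 = 57.15 ft²·°F·h/BTU
Q = A·ΔT/R = 1720 × 48.8 / 57.15 = 1469 BTU/h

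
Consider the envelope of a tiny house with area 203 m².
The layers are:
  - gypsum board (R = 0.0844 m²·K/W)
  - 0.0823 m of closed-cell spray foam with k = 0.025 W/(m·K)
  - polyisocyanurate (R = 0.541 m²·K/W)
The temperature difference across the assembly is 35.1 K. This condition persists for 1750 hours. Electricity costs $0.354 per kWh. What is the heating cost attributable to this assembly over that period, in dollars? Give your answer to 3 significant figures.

0.0823/0.025 = 3.292
R_total = 0.0844 + 3.292 + 0.541 = 3.917 m²·K/W
Q = 203 × 35.1 / 3.917 = 1819 W
E = 1819 W × 1750 h / 1000 = 3183 kWh
Cost = 3183 × 0.354 = $1127

1130 dollars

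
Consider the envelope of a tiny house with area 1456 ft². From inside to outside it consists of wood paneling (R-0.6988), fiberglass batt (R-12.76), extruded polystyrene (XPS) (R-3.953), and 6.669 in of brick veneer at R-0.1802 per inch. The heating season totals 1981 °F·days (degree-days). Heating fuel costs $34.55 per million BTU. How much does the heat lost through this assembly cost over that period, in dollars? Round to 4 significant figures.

6.669 × 0.1802 = 1.2018
R_total = 0.6988 + 12.76 + 3.953 + 1.2018 = 18.614 ft²·°F·h/BTU
E = A × HDD × 24 / R = 1456 × 1981 × 24 / 18.614 = 3719000 BTU
Cost = 3719000/10⁶ × 34.55 = $128.49

128.5 dollars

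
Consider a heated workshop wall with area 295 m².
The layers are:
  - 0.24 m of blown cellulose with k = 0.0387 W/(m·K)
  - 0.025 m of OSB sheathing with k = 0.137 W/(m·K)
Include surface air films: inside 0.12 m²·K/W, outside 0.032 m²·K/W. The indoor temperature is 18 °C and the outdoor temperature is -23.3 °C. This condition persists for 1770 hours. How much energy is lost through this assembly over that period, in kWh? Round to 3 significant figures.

3300 kWh

0.24/0.0387 = 6.202
0.025/0.137 = 0.1825
R_total = 0.12 + 6.202 + 0.1825 + 0.032 = 6.536 m²·K/W
Q = 295 × (18 − (-23.3)) / 6.536 = 1864 W
E = 1864 W × 1770 h / 1000 = 3299 kWh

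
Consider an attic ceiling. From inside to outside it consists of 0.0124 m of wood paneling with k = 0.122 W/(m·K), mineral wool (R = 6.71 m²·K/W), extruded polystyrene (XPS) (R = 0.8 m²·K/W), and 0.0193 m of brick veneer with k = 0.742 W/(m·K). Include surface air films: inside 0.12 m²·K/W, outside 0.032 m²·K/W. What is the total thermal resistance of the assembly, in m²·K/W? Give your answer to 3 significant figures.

7.79 m²·K/W

0.0124/0.122 = 0.1016
0.0193/0.742 = 0.02601
R_total = 0.12 + 0.1016 + 6.71 + 0.8 + 0.02601 + 0.032 = 7.79 m²·K/W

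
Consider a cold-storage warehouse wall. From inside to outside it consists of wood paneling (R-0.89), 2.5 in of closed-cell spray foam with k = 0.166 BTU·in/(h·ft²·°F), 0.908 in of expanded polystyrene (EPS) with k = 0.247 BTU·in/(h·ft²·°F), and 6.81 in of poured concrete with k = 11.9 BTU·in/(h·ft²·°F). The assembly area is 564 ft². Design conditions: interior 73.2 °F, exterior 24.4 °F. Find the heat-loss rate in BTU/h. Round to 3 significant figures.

1360 BTU/h

2.5/0.166 = 15.06
0.908/0.247 = 3.676
6.81/11.9 = 0.5723
R_total = 0.89 + 15.06 + 3.676 + 0.5723 = 20.2 ft²·°F·h/BTU
Q = A·ΔT/R = 564 × (73.2 − 24.4) / 20.2 = 1363 BTU/h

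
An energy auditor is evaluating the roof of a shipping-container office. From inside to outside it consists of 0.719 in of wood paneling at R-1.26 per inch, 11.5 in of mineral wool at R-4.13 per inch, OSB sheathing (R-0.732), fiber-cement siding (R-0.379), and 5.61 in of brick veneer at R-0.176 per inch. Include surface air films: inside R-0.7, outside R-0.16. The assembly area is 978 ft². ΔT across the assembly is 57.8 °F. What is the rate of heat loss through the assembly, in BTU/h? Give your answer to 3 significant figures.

1100 BTU/h

0.719 × 1.26 = 0.9059
11.5 × 4.13 = 47.49
5.61 × 0.176 = 0.9874
R_total = 0.7 + 0.9059 + 47.49 + 0.732 + 0.379 + 0.9874 + 0.16 = 51.36 ft²·°F·h/BTU
Q = A·ΔT/R = 978 × 57.8 / 51.36 = 1101 BTU/h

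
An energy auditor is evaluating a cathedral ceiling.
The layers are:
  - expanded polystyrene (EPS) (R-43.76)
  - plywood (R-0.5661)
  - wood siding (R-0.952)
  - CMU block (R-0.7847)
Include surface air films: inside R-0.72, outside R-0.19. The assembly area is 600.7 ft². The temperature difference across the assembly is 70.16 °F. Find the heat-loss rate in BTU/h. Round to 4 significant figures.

R_total = 0.72 + 43.76 + 0.5661 + 0.952 + 0.7847 + 0.19 = 46.973 ft²·°F·h/BTU
Q = A·ΔT/R = 600.7 × 70.16 / 46.973 = 897.22 BTU/h

897.2 BTU/h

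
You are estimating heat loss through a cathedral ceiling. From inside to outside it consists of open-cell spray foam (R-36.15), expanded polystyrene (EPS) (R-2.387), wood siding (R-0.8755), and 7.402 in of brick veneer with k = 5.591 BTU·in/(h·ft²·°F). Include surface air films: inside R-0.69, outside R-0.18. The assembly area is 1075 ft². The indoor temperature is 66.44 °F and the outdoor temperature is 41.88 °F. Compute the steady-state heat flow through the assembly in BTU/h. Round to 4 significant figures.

7.402/5.591 = 1.3239
R_total = 0.69 + 36.15 + 2.387 + 0.8755 + 1.3239 + 0.18 = 41.606 ft²·°F·h/BTU
Q = A·ΔT/R = 1075 × (66.44 − 41.88) / 41.606 = 634.57 BTU/h

634.6 BTU/h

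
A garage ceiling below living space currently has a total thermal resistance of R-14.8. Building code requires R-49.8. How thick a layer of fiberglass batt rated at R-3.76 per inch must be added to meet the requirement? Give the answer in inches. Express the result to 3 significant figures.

ΔR = 49.8 − 14.8 = 35 ft²·°F·h/BTU
L = ΔR / (R/in) = 35/3.76 = 9.309 in

9.31 in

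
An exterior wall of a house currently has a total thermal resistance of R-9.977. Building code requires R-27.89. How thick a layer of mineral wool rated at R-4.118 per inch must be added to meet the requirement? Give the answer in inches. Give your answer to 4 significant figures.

4.350 in

ΔR = 27.89 − 9.977 = 17.913 ft²·°F·h/BTU
L = ΔR / (R/in) = 17.913/4.118 = 4.3499 in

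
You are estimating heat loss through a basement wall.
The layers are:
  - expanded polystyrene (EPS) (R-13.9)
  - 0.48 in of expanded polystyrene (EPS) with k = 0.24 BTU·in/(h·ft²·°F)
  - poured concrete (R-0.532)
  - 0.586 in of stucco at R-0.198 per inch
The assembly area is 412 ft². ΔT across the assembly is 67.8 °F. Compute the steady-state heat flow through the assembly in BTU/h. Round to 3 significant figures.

1690 BTU/h

0.48/0.24 = 2
0.586 × 0.198 = 0.116
R_total = 13.9 + 2 + 0.532 + 0.116 = 16.55 ft²·°F·h/BTU
Q = A·ΔT/R = 412 × 67.8 / 16.55 = 1688 BTU/h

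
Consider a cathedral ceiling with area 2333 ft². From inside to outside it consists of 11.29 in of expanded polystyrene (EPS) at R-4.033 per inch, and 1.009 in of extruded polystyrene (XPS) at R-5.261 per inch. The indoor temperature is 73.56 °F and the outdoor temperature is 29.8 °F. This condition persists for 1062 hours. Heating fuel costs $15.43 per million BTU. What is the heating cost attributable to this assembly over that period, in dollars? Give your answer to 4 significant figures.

32.91 dollars

11.29 × 4.033 = 45.533
1.009 × 5.261 = 5.3083
R_total = 45.533 + 5.3083 = 50.841 ft²·°F·h/BTU
Q = 2333 × (73.56 − 29.8) / 50.841 = 2008.1 BTU/h
E = 2008.1 × 1062 = 2132600 BTU
Cost = 2132600/10⁶ × 15.43 = $32.906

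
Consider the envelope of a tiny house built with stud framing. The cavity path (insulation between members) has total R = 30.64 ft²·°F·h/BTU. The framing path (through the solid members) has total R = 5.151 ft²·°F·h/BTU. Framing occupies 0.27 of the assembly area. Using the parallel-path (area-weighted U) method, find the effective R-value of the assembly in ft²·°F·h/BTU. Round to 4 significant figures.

U_eff = 0.73/30.64 + 0.27/5.151 = 0.023825 + 0.052417 = 0.076242
R_eff = 1/U_eff = 13.116 ft²·°F·h/BTU

13.12 ft²·°F·h/BTU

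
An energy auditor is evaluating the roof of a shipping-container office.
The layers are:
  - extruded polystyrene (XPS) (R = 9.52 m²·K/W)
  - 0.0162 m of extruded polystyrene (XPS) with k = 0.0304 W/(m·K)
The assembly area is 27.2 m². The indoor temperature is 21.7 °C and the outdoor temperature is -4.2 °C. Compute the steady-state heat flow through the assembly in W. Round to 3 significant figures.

70.1 W

0.0162/0.0304 = 0.5329
R_total = 9.52 + 0.5329 = 10.05 m²·K/W
Q = A·ΔT/R = 27.2 × (21.7 − (-4.2)) / 10.05 = 70.08 W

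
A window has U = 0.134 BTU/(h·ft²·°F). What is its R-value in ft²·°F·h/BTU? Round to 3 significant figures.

R = 1/U = 1/0.134 = 7.463

7.46 ft²·°F·h/BTU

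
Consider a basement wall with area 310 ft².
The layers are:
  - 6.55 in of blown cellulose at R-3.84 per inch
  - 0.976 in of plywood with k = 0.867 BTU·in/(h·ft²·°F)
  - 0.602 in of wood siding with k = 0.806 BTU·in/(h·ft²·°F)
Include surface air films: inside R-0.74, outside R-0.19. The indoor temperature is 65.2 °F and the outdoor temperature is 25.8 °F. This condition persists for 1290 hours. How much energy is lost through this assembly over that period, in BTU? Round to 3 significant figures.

6.55 × 3.84 = 25.15
0.976/0.867 = 1.126
0.602/0.806 = 0.7469
R_total = 0.74 + 25.15 + 1.126 + 0.7469 + 0.19 = 27.95 ft²·°F·h/BTU
Q = 310 × (65.2 − 25.8) / 27.95 = 436.9 BTU/h
E = 436.9 × 1290 = 563600 BTU

564000 BTU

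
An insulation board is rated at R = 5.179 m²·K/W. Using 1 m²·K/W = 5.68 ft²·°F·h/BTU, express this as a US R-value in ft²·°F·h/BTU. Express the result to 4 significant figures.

29.42 ft²·°F·h/BTU

R_US = 5.179 × 5.68 = 29.417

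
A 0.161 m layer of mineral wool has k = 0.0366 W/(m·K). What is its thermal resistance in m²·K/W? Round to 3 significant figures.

4.40 m²·K/W

R = L/k = 0.161/0.0366 = 4.399 m²·K/W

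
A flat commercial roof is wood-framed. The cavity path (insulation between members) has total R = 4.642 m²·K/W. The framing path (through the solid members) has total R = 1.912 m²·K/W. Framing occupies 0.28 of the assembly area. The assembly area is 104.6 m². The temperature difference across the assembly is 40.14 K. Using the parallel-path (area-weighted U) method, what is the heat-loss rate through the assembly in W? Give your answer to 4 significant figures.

U_eff = 0.72/4.642 + 0.28/1.912 = 0.15511 + 0.14644 = 0.30155
R_eff = 1/U_eff = 3.3162 m²·K/W
Q = 104.6 × 40.14 / 3.3162 = 1266.1 W

1266 W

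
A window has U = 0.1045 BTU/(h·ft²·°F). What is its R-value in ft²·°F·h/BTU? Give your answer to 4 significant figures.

R = 1/U = 1/0.1045 = 9.5694

9.569 ft²·°F·h/BTU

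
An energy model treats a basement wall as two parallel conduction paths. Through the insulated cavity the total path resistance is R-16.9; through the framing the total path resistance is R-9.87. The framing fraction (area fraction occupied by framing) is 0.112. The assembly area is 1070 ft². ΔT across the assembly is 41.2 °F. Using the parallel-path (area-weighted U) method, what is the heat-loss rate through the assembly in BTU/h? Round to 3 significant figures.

2820 BTU/h

U_eff = 0.888/16.9 + 0.112/9.87 = 0.05254 + 0.01135 = 0.06389
R_eff = 1/U_eff = 15.65 ft²·°F·h/BTU
Q = 1070 × 41.2 / 15.65 = 2817 BTU/h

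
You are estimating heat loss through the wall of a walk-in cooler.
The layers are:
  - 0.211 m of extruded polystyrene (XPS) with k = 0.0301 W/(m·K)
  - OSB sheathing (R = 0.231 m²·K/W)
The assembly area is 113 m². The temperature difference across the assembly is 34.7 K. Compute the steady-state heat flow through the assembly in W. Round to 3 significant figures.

0.211/0.0301 = 7.01
R_total = 7.01 + 0.231 = 7.241 m²·K/W
Q = A·ΔT/R = 113 × 34.7 / 7.241 = 541.5 W

542 W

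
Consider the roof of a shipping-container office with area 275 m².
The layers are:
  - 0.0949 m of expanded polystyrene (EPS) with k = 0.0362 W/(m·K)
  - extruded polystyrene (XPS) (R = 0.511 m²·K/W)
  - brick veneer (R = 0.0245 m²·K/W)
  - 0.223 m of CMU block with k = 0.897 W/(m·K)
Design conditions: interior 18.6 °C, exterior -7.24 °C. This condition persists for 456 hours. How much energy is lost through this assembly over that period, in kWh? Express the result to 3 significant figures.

951 kWh

0.0949/0.0362 = 2.622
0.223/0.897 = 0.2486
R_total = 2.622 + 0.511 + 0.0245 + 0.2486 = 3.406 m²·K/W
Q = 275 × (18.6 − (-7.24)) / 3.406 = 2087 W
E = 2087 W × 456 h / 1000 = 951.5 kWh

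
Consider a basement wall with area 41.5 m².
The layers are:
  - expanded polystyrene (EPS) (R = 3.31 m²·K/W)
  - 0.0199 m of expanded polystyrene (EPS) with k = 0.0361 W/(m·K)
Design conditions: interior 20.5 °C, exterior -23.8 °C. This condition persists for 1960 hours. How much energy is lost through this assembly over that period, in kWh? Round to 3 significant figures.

0.0199/0.0361 = 0.5512
R_total = 3.31 + 0.5512 = 3.861 m²·K/W
Q = 41.5 × (20.5 − (-23.8)) / 3.861 = 476.1 W
E = 476.1 W × 1960 h / 1000 = 933.2 kWh

933 kWh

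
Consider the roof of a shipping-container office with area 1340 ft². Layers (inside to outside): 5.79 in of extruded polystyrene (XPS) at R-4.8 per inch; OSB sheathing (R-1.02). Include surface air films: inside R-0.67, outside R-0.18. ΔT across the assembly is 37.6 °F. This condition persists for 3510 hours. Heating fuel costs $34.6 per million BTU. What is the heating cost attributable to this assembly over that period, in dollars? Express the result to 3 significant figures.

5.79 × 4.8 = 27.79
R_total = 0.67 + 27.79 + 1.02 + 0.18 = 29.66 ft²·°F·h/BTU
Q = 1340 × 37.6 / 29.66 = 1699 BTU/h
E = 1699 × 3510 = 5962000 BTU
Cost = 5962000/10⁶ × 34.6 = $206.3

206 dollars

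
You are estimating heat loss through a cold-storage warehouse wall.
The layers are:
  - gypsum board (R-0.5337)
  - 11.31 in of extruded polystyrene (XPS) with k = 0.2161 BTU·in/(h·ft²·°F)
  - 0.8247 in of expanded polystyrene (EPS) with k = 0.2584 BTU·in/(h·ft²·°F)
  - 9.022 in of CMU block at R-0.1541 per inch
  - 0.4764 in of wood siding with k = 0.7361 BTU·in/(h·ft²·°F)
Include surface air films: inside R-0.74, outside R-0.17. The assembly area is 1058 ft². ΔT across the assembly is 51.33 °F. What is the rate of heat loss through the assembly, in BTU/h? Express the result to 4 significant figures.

920.3 BTU/h

11.31/0.2161 = 52.337
0.8247/0.2584 = 3.1916
9.022 × 0.1541 = 1.3903
0.4764/0.7361 = 0.64719
R_total = 0.74 + 0.5337 + 52.337 + 3.1916 + 1.3903 + 0.64719 + 0.17 = 59.01 ft²·°F·h/BTU
Q = A·ΔT/R = 1058 × 51.33 / 59.01 = 920.31 BTU/h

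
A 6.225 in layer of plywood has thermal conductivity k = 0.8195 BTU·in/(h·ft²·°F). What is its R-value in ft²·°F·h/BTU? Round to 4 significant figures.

7.596 ft²·°F·h/BTU

R = L/k = 6.225/0.8195 = 7.5961 ft²·°F·h/BTU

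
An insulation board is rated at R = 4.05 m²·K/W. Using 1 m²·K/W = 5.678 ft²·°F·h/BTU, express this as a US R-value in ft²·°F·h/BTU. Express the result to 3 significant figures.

R_US = 4.05 × 5.678 = 23

23.0 ft²·°F·h/BTU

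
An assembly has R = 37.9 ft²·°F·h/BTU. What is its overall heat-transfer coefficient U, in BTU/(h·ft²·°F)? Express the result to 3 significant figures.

0.0264 BTU/(h·ft²·°F)

U = 1/R = 1/37.9 = 0.02639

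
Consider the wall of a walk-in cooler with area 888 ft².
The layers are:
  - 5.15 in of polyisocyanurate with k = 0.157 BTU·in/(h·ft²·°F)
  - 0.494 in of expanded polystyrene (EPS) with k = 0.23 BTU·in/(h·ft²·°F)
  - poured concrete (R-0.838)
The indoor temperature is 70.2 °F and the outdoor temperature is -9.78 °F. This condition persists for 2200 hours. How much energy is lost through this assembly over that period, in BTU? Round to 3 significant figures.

5.15/0.157 = 32.8
0.494/0.23 = 2.148
R_total = 32.8 + 2.148 + 0.838 = 35.79 ft²·°F·h/BTU
Q = 888 × (70.2 − (-9.78)) / 35.79 = 1985 BTU/h
E = 1985 × 2200 = 4366000 BTU

4370000 BTU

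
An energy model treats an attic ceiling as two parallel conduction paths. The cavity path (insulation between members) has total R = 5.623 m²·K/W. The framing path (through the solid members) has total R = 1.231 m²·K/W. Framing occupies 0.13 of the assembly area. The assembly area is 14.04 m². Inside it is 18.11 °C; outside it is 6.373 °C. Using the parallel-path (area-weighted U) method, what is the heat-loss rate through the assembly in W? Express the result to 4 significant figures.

42.90 W

U_eff = 0.87/5.623 + 0.13/1.231 = 0.15472 + 0.10561 = 0.26033
R_eff = 1/U_eff = 3.8413 m²·K/W
Q = 14.04 × (18.11 − 6.373) / 3.8413 = 42.899 W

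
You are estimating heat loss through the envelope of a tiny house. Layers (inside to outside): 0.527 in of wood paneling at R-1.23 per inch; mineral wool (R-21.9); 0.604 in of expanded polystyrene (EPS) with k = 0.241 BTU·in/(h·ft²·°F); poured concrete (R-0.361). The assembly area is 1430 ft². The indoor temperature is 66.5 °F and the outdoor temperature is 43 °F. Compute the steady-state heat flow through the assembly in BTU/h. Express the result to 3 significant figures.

0.527 × 1.23 = 0.6482
0.604/0.241 = 2.506
R_total = 0.6482 + 21.9 + 2.506 + 0.361 = 25.42 ft²·°F·h/BTU
Q = A·ΔT/R = 1430 × (66.5 − 43) / 25.42 = 1322 BTU/h

1320 BTU/h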